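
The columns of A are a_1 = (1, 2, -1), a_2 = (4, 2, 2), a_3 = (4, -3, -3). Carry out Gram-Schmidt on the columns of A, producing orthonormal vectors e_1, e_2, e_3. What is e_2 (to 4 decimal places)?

a_1 = (1, 2, -1); ‖a_1‖ = 2.4495, so e_1 = (0.4082, 0.8165, -0.4082).
e_1·a_2 = 0.4082·4 + 0.8165·2 + (-0.4082)·2 = 2.4495.
u_2 = a_2 − 2.4495·e_1 = (3.0000, 0.0000, 3.0000).
‖u_2‖ = 4.2426, so e_2 = (0.7071, 0.0000, 0.7071).

e_2 = (0.7071, 0.0000, 0.7071)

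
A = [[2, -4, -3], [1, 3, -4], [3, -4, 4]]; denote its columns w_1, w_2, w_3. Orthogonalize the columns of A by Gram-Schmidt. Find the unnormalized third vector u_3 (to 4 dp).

u_3 = (-4.3333, -1.3333, 3.3333)

q_1 = w_1/‖w_1‖ = (2, 1, 3)/3.7417 = (0.5345, 0.2673, 0.8018).
r_{12} = q_1·w_2 = -4.5434.
u_2 = w_2 + 4.5434·q_1 = (-1.5714, 4.2143, -0.3571).
‖u_2‖ = 4.5119, so q_2 = (-0.3483, 0.9340, -0.0792).
r_{13} = q_1·w_3 = 0.5345; r_{23} = q_2·w_3 = -3.0079.
u_3 = w_3 − 0.5345·q_1 + 3.0079·q_2 = (-4.3333, -1.3333, 3.3333).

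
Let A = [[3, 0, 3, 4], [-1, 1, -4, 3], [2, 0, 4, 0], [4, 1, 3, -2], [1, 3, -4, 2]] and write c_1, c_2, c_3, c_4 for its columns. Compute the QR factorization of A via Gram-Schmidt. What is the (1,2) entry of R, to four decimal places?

r_{12} = 1.0776

c_1 = (3, -1, 2, 4, 1); ‖c_1‖ = 5.5678, so e_1 = (0.5388, -0.1796, 0.3592, 0.7184, 0.1796).
r_{12} = e_1·c_2 = 1.0776.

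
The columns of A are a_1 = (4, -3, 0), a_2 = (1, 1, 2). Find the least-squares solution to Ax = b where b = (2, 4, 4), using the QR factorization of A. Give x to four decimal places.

x = (-0.2550, 2.3758)

a_1 = (4, -3, 0); ‖a_1‖ = 5.0000, so e_1 = (0.8000, -0.6000, 0.0000).
e_1·a_2 = 0.8000·1 + (-0.6000)·1 + 0.0000·2 = 0.2000.
u_2 = a_2 − 0.2000·e_1 = (0.8400, 1.1200, 2.0000).
‖u_2‖ = 2.4413, so e_2 = (0.3441, 0.4588, 0.8192).
Qᵀb = (-0.8000, 5.8002).
Back-substitute: x_2 = 5.8002/2.4413 = 2.3758.
x_1 = (-0.8000 − 0.2000·2.3758)/5.0000 = -0.2550.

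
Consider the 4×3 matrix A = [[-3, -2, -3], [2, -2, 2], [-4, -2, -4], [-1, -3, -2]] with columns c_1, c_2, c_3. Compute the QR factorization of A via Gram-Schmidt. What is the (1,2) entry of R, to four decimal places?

q_1 = c_1/‖c_1‖ = (-3, 2, -4, -1)/5.4772 = (-0.5477, 0.3651, -0.7303, -0.1826).
r_{12} = q_1·c_2 = 2.3735.

r_{12} = 2.3735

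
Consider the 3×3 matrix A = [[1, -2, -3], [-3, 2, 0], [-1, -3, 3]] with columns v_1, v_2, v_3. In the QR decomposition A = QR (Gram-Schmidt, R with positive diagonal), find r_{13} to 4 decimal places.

v_1 = (1, -3, -1); ‖v_1‖ = 3.3166, so e_1 = (0.3015, -0.9045, -0.3015).
r_{13} = e_1·v_3 = -1.8091.

r_{13} = -1.8091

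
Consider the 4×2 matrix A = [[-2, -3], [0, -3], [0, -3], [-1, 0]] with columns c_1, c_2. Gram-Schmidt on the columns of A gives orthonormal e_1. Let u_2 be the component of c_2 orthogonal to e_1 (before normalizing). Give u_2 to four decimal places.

u_2 = (-0.6000, -3.0000, -3.0000, 1.2000)

c_1 = (-2, 0, 0, -1); ‖c_1‖ = 2.2361, so e_1 = (-0.8944, 0.0000, 0.0000, -0.4472).
e_1·c_2 = (-0.8944)·(-3) + 0.0000·(-3) + 0.0000·(-3) + (-0.4472)·0 = 2.6833.
u_2 = c_2 − 2.6833·e_1 = (-0.6000, -3.0000, -3.0000, 1.2000).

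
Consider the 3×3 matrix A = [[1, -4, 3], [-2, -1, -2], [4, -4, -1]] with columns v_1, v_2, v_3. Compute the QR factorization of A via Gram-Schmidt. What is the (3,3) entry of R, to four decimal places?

r_{33} = 3.5920

v_1 = (1, -2, 4); ‖v_1‖ = 4.5826, so e_1 = (0.2182, -0.4364, 0.8729).
e_1·v_2 = 0.2182·(-4) + (-0.4364)·(-1) + 0.8729·(-4) = -3.9279.
u_2 = v_2 + 3.9279·e_1 = (-3.1429, -2.7143, -0.5714).
‖u_2‖ = 4.1918, so e_2 = (-0.7498, -0.6475, -0.1363).
e_1·v_3 = 0.2182·3 + (-0.4364)·(-2) + 0.8729·(-1) = 0.6547; e_2·v_3 = (-0.7498)·3 + (-0.6475)·(-2) + (-0.1363)·(-1) = -0.8179.
u_3 = v_3 − 0.6547·e_1 + 0.8179·e_2 = (2.2439, -2.2439, -1.6829).
r_{33} = ‖u_3‖ = 3.5920.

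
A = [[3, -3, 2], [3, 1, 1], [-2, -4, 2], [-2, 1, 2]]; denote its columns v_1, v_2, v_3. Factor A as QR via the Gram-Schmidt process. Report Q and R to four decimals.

Q = [[0.5883, -0.5774, 0.2275], [0.5883, 0.1925, 0.4437], [-0.3922, -0.7698, 0.1536], [-0.3922, 0.1925, 0.8531]], R = [[5.0990, 0.0000, 0.1961], [0.0000, 5.1962, -2.1170], [0.0000, 0.0000, 2.9121]]

v_1 = (3, 3, -2, -2); ‖v_1‖ = 5.0990, so q_1 = (0.5883, 0.5883, -0.3922, -0.3922).
q_1·v_2 = 0.5883·(-3) + 0.5883·1 + (-0.3922)·(-4) + (-0.3922)·1 = 0.0000.
u_2 = v_2 + 0.0000·q_1 = (-3.0000, 1.0000, -4.0000, 1.0000).
‖u_2‖ = 5.1962, so q_2 = (-0.5774, 0.1925, -0.7698, 0.1925).
q_1·v_3 = 0.5883·2 + 0.5883·1 + (-0.3922)·2 + (-0.3922)·2 = 0.1961; q_2·v_3 = (-0.5774)·2 + 0.1925·1 + (-0.7698)·2 + 0.1925·2 = -2.1170.
u_3 = v_3 − 0.1961·q_1 + 2.1170·q_2 = (0.6624, 1.2920, 0.4473, 2.4843).
‖u_3‖ = 2.9121, so q_3 = (0.2275, 0.4437, 0.1536, 0.8531).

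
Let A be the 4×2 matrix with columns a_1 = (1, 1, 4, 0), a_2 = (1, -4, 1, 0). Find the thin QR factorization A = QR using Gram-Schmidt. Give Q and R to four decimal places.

Q = [[0.2357, 0.2230], [0.2357, -0.9574], [0.9428, 0.1836], [0.0000, 0.0000]], R = [[4.2426, 0.2357], [0.0000, 4.2361]]

a_1 = (1, 1, 4, 0); ‖a_1‖ = 4.2426, so q_1 = (0.2357, 0.2357, 0.9428, 0.0000).
q_1·a_2 = 0.2357·1 + 0.2357·(-4) + 0.9428·1 + 0.0000·0 = 0.2357.
u_2 = a_2 − 0.2357·q_1 = (0.9444, -4.0556, 0.7778, 0.0000).
‖u_2‖ = 4.2361, so q_2 = (0.2230, -0.9574, 0.1836, 0.0000).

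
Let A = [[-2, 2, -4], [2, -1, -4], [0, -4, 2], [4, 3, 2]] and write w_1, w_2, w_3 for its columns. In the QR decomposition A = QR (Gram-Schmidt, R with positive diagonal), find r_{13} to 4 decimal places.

r_{13} = 1.6330

q_1 = w_1/‖w_1‖ = (-2, 2, 0, 4)/4.8990 = (-0.4082, 0.4082, 0.0000, 0.8165).
r_{13} = q_1·w_3 = 1.6330.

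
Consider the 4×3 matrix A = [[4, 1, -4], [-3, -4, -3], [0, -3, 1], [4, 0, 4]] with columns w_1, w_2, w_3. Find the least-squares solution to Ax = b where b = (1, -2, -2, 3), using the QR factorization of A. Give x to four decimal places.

x = (0.3780, 0.3121, 0.1676)

q_1 = w_1/‖w_1‖ = (4, -3, 0, 4)/6.4031 = (0.6247, -0.4685, 0.0000, 0.6247).
r_{12} = q_1·w_2 = 2.4988.
u_2 = w_2 − 2.4988·q_1 = (-0.5610, -2.8293, -3.0000, -1.5610).
‖u_2‖ = 4.4448, so q_2 = (-0.1262, -0.6365, -0.6749, -0.3512).
r_{13} = q_1·w_3 = 1.4056; r_{23} = q_2·w_3 = 0.3347.
u_3 = w_3 − 1.4056·q_1 − 0.3347·q_2 = (-4.8358, -2.1284, 1.2259, 3.2395).
‖u_3‖ = 6.3176, so q_3 = (-0.7654, -0.3369, 0.1940, 0.5128).
Qᵀb = (3.4358, 1.4432, 1.0586).
Back-substitute: x_3 = 1.0586/6.3176 = 0.1676.
x_2 = (1.4432 − 0.3347·0.1676)/4.4448 = 0.3121.
x_1 = (3.4358 − 2.4988·0.3121 − 1.4056·0.1676)/6.4031 = 0.3780.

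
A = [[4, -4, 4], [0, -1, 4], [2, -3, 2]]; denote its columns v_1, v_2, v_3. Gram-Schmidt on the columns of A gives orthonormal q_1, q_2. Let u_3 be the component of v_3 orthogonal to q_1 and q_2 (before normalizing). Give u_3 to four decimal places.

u_3 = (0.8889, 1.7778, -1.7778)

v_1 = (4, 0, 2); ‖v_1‖ = 4.4721, so q_1 = (0.8944, 0.0000, 0.4472).
q_1·v_2 = 0.8944·(-4) + 0.0000·(-1) + 0.4472·(-3) = -4.9193.
u_2 = v_2 + 4.9193·q_1 = (0.4000, -1.0000, -0.8000).
‖u_2‖ = 1.3416, so q_2 = (0.2981, -0.7454, -0.5963).
q_1·v_3 = 0.8944·4 + 0.0000·4 + 0.4472·2 = 4.4721; q_2·v_3 = 0.2981·4 + (-0.7454)·4 + (-0.5963)·2 = -2.9814.
u_3 = v_3 − 4.4721·q_1 + 2.9814·q_2 = (0.8889, 1.7778, -1.7778).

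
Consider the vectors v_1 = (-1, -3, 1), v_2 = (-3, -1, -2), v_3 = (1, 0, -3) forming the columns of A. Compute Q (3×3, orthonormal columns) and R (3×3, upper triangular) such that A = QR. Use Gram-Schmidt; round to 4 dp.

Q = [[-0.3015, -0.7443, 0.5959], [-0.9045, 0.0257, -0.4256], [0.3015, -0.6673, -0.6810]], R = [[3.3166, 1.2060, -1.2060], [0.0000, 3.5420, 1.2577], [0.0000, 0.0000, 2.6389]]

v_1 = (-1, -3, 1); ‖v_1‖ = 3.3166, so e_1 = (-0.3015, -0.9045, 0.3015).
e_1·v_2 = (-0.3015)·(-3) + (-0.9045)·(-1) + 0.3015·(-2) = 1.2060.
u_2 = v_2 − 1.2060·e_1 = (-2.6364, 0.0909, -2.3636).
‖u_2‖ = 3.5420, so e_2 = (-0.7443, 0.0257, -0.6673).
e_1·v_3 = (-0.3015)·1 + (-0.9045)·0 + 0.3015·(-3) = -1.2060; e_2·v_3 = (-0.7443)·1 + 0.0257·0 + (-0.6673)·(-3) = 1.2577.
u_3 = v_3 + 1.2060·e_1 − 1.2577·e_2 = (1.5725, -1.1232, -1.7971).
‖u_3‖ = 2.6389, so e_3 = (0.5959, -0.4256, -0.6810).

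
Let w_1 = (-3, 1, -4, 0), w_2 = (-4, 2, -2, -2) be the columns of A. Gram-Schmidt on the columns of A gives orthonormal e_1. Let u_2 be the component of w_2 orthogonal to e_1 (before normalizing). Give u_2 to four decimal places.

u_2 = (-1.4615, 1.1538, 1.3846, -2.0000)

w_1 = (-3, 1, -4, 0); ‖w_1‖ = 5.0990, so e_1 = (-0.5883, 0.1961, -0.7845, 0.0000).
e_1·w_2 = (-0.5883)·(-4) + 0.1961·2 + (-0.7845)·(-2) + 0.0000·(-2) = 4.3146.
u_2 = w_2 − 4.3146·e_1 = (-1.4615, 1.1538, 1.3846, -2.0000).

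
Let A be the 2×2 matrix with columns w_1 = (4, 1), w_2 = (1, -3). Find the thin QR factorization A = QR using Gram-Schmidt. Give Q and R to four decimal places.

Q = [[0.9701, 0.2425], [0.2425, -0.9701]], R = [[4.1231, 0.2425], [0.0000, 3.1530]]

w_1 = (4, 1); ‖w_1‖ = 4.1231, so q_1 = (0.9701, 0.2425).
q_1·w_2 = 0.9701·1 + 0.2425·(-3) = 0.2425.
u_2 = w_2 − 0.2425·q_1 = (0.7647, -3.0588).
‖u_2‖ = 3.1530, so q_2 = (0.2425, -0.9701).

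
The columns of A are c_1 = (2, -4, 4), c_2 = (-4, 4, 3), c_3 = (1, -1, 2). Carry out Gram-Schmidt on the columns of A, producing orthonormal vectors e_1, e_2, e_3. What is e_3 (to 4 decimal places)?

e_3 = (0.7672, 0.6028, 0.2192)

c_1 = (2, -4, 4); ‖c_1‖ = 6.0000, so e_1 = (0.3333, -0.6667, 0.6667).
e_1·c_2 = 0.3333·(-4) + (-0.6667)·4 + 0.6667·3 = -2.0000.
u_2 = c_2 + 2.0000·e_1 = (-3.3333, 2.6667, 4.3333).
‖u_2‖ = 6.0828, so e_2 = (-0.5480, 0.4384, 0.7124).
e_1·c_3 = 0.3333·1 + (-0.6667)·(-1) + 0.6667·2 = 2.3333; e_2·c_3 = (-0.5480)·1 + 0.4384·(-1) + 0.7124·2 = 0.4384.
u_3 = c_3 − 2.3333·e_1 − 0.4384·e_2 = (0.4625, 0.3634, 0.1321).
‖u_3‖ = 0.6028, so e_3 = (0.7672, 0.6028, 0.2192).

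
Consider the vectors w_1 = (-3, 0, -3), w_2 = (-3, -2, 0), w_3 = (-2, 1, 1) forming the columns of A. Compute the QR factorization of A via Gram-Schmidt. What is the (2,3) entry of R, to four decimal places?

r_{23} = 0.8575

w_1 = (-3, 0, -3); ‖w_1‖ = 4.2426, so q_1 = (-0.7071, 0.0000, -0.7071).
q_1·w_2 = (-0.7071)·(-3) + 0.0000·(-2) + (-0.7071)·0 = 2.1213.
u_2 = w_2 − 2.1213·q_1 = (-1.5000, -2.0000, 1.5000).
‖u_2‖ = 2.9155, so q_2 = (-0.5145, -0.6860, 0.5145).
r_{23} = q_2·w_3 = 0.8575.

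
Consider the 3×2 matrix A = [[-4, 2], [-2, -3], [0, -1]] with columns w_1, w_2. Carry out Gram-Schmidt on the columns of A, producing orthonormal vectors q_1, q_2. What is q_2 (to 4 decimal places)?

q_2 = (0.4307, -0.8614, -0.2692)

q_1 = w_1/‖w_1‖ = (-4, -2, 0)/4.4721 = (-0.8944, -0.4472, 0.0000).
r_{12} = q_1·w_2 = -0.4472.
u_2 = w_2 + 0.4472·q_1 = (1.6000, -3.2000, -1.0000).
‖u_2‖ = 3.7148, so q_2 = (0.4307, -0.8614, -0.2692).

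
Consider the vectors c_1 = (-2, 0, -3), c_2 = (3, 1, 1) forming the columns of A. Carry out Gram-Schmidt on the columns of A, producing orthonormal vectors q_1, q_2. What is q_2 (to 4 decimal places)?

q_1 = c_1/‖c_1‖ = (-2, 0, -3)/3.6056 = (-0.5547, 0.0000, -0.8321).
r_{12} = q_1·c_2 = -2.4962.
u_2 = c_2 + 2.4962·q_1 = (1.6154, 1.0000, -1.0769).
‖u_2‖ = 2.1839, so q_2 = (0.7397, 0.4579, -0.4931).

q_2 = (0.7397, 0.4579, -0.4931)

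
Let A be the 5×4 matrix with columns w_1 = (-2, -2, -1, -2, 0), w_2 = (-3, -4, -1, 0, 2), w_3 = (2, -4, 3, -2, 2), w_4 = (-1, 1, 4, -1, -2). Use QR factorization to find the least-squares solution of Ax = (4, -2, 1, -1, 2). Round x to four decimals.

x = (-0.1150, -0.4739, 0.8935, -0.5682)

w_1 = (-2, -2, -1, -2, 0); ‖w_1‖ = 3.6056, so q_1 = (-0.5547, -0.5547, -0.2774, -0.5547, 0.0000).
q_1·w_2 = (-0.5547)·(-3) + (-0.5547)·(-4) + (-0.2774)·(-1) + (-0.5547)·0 + 0.0000·2 = 4.1603.
u_2 = w_2 − 4.1603·q_1 = (-0.6923, -1.6923, 0.1538, 2.3077, 2.0000).
‖u_2‖ = 3.5626, so q_2 = (-0.1943, -0.4750, 0.0432, 0.6478, 0.5614).
q_1·w_3 = (-0.5547)·2 + (-0.5547)·(-4) + (-0.2774)·3 + (-0.5547)·(-2) + 0.0000·2 = 1.3868; q_2·w_3 = (-0.1943)·2 + (-0.4750)·(-4) + 0.0432·3 + 0.6478·(-2) + 0.5614·2 = 1.4682.
u_3 = w_3 − 1.3868·q_1 − 1.4682·q_2 = (3.0545, -2.5333, 3.3212, -2.1818, 1.1758).
‖u_3‖ = 5.7377, so q_3 = (0.5324, -0.4415, 0.5788, -0.3803, 0.2049).
q_1·w_4 = (-0.5547)·(-1) + (-0.5547)·1 + (-0.2774)·4 + (-0.5547)·(-1) + 0.0000·(-2) = -0.5547; q_2·w_4 = (-0.1943)·(-1) + (-0.4750)·1 + 0.0432·4 + 0.6478·(-1) + 0.5614·(-2) = -1.8785; q_3·w_4 = 0.5324·(-1) + (-0.4415)·1 + 0.5788·4 + (-0.3803)·(-1) + 0.2049·(-2) = 1.3119.
u_4 = w_4 + 0.5547·q_1 + 1.8785·q_2 − 1.3119·q_3 = (-2.3711, 0.3792, 3.1679, 0.4080, -1.2143).
‖u_4‖ = 4.1764, so q_4 = (-0.5677, 0.0908, 0.7585, 0.0977, -0.2907).
Qᵀb = (-0.8321, 0.6909, 4.3814, -2.3732).
Back-substitute: x_4 = -2.3732/4.1764 = -0.5682.
x_3 = (4.3814 − 1.3119·(-0.5682))/5.7377 = 0.8935.
x_2 = (0.6909 − 1.4682·0.8935 + 1.8785·(-0.5682))/3.5626 = -0.4739.
x_1 = (-0.8321 − 4.1603·(-0.4739) − 1.3868·0.8935 + 0.5547·(-0.5682))/3.6056 = -0.1150.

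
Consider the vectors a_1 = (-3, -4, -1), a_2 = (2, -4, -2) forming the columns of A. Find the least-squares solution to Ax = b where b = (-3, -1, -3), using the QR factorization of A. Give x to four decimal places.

x = (0.7000, -0.1833)

a_1 = (-3, -4, -1); ‖a_1‖ = 5.0990, so q_1 = (-0.5883, -0.7845, -0.1961).
q_1·a_2 = (-0.5883)·2 + (-0.7845)·(-4) + (-0.1961)·(-2) = 2.3534.
u_2 = a_2 − 2.3534·q_1 = (3.3846, -2.1538, -1.5385).
‖u_2‖ = 4.2967, so q_2 = (0.7877, -0.5013, -0.3581).
Qᵀb = (3.1379, -0.7877).
Back-substitute: x_2 = -0.7877/4.2967 = -0.1833.
x_1 = (3.1379 − 2.3534·(-0.1833))/5.0990 = 0.7000.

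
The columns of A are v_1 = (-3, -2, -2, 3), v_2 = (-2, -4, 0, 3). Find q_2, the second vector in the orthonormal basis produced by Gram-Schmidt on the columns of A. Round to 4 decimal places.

v_1 = (-3, -2, -2, 3); ‖v_1‖ = 5.0990, so q_1 = (-0.5883, -0.3922, -0.3922, 0.5883).
q_1·v_2 = (-0.5883)·(-2) + (-0.3922)·(-4) + (-0.3922)·0 + 0.5883·3 = 4.5107.
u_2 = v_2 − 4.5107·q_1 = (0.6538, -2.2308, 1.7692, 0.3462).
‖u_2‖ = 2.9417, so q_2 = (0.2223, -0.7583, 0.6014, 0.1177).

q_2 = (0.2223, -0.7583, 0.6014, 0.1177)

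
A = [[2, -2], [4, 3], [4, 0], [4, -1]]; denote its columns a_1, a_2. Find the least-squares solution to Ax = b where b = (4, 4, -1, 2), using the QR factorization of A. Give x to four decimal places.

x = (0.5393, -0.0112)

a_1 = (2, 4, 4, 4); ‖a_1‖ = 7.2111, so e_1 = (0.2774, 0.5547, 0.5547, 0.5547).
e_1·a_2 = 0.2774·(-2) + 0.5547·3 + 0.5547·0 + 0.5547·(-1) = 0.5547.
u_2 = a_2 − 0.5547·e_1 = (-2.1538, 2.6923, -0.3077, -1.3077).
‖u_2‖ = 3.7003, so e_2 = (-0.5821, 0.7276, -0.0832, -0.3534).
Qᵀb = (3.8829, -0.0416).
Back-substitute: x_2 = -0.0416/3.7003 = -0.0112.
x_1 = (3.8829 − 0.5547·(-0.0112))/7.2111 = 0.5393.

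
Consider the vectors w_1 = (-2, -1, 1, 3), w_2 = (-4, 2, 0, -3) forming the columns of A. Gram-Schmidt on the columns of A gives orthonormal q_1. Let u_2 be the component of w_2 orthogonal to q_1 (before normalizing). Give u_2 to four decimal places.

q_1 = w_1/‖w_1‖ = (-2, -1, 1, 3)/3.8730 = (-0.5164, -0.2582, 0.2582, 0.7746).
r_{12} = q_1·w_2 = -0.7746.
u_2 = w_2 + 0.7746·q_1 = (-4.4000, 1.8000, 0.2000, -2.4000).

u_2 = (-4.4000, 1.8000, 0.2000, -2.4000)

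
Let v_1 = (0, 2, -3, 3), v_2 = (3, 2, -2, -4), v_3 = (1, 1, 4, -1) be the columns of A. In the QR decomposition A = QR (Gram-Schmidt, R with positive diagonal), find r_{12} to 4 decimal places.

r_{12} = -0.4264

e_1 = v_1/‖v_1‖ = (0, 2, -3, 3)/4.6904 = (0.0000, 0.4264, -0.6396, 0.6396).
r_{12} = e_1·v_2 = -0.4264.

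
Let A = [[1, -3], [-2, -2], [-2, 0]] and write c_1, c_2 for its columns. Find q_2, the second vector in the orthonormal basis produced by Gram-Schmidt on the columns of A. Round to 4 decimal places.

q_1 = c_1/‖c_1‖ = (1, -2, -2)/3.0000 = (0.3333, -0.6667, -0.6667).
r_{12} = q_1·c_2 = 0.3333.
u_2 = c_2 − 0.3333·q_1 = (-3.1111, -1.7778, 0.2222).
‖u_2‖ = 3.5901, so q_2 = (-0.8666, -0.4952, 0.0619).

q_2 = (-0.8666, -0.4952, 0.0619)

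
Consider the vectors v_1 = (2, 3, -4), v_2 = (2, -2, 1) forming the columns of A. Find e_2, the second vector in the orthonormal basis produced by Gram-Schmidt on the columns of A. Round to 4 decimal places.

e_1 = v_1/‖v_1‖ = (2, 3, -4)/5.3852 = (0.3714, 0.5571, -0.7428).
r_{12} = e_1·v_2 = -1.1142.
u_2 = v_2 + 1.1142·e_1 = (2.4138, -1.3793, 0.1724).
‖u_2‖ = 2.7854, so e_2 = (0.8666, -0.4952, 0.0619).

e_2 = (0.8666, -0.4952, 0.0619)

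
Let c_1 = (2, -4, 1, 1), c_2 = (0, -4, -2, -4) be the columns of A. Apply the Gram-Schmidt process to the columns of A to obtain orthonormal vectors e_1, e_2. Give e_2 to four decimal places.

e_1 = c_1/‖c_1‖ = (2, -4, 1, 1)/4.6904 = (0.4264, -0.8528, 0.2132, 0.2132).
r_{12} = e_1·c_2 = 2.1320.
u_2 = c_2 − 2.1320·e_1 = (-0.9091, -2.1818, -2.4545, -4.4545).
‖u_2‖ = 5.6084, so e_2 = (-0.1621, -0.3890, -0.4377, -0.7943).

e_2 = (-0.1621, -0.3890, -0.4377, -0.7943)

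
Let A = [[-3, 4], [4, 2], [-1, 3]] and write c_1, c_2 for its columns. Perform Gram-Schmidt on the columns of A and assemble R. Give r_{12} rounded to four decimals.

r_{12} = -1.3728

c_1 = (-3, 4, -1); ‖c_1‖ = 5.0990, so e_1 = (-0.5883, 0.7845, -0.1961).
r_{12} = e_1·c_2 = -1.3728.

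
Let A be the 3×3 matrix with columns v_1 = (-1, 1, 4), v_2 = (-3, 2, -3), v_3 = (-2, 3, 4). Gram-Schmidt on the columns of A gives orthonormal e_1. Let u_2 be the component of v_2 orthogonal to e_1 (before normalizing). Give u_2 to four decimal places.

u_2 = (-3.3889, 2.3889, -1.4444)

e_1 = v_1/‖v_1‖ = (-1, 1, 4)/4.2426 = (-0.2357, 0.2357, 0.9428).
r_{12} = e_1·v_2 = -1.6499.
u_2 = v_2 + 1.6499·e_1 = (-3.3889, 2.3889, -1.4444).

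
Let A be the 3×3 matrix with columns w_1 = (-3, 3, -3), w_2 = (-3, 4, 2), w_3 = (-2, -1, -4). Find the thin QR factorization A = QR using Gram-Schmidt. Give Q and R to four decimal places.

w_1 = (-3, 3, -3); ‖w_1‖ = 5.1962, so e_1 = (-0.5774, 0.5774, -0.5774).
e_1·w_2 = (-0.5774)·(-3) + 0.5774·4 + (-0.5774)·2 = 2.8868.
u_2 = w_2 − 2.8868·e_1 = (-1.3333, 2.3333, 3.6667).
‖u_2‖ = 4.5461, so e_2 = (-0.2933, 0.5133, 0.8066).
e_1·w_3 = (-0.5774)·(-2) + 0.5774·(-1) + (-0.5774)·(-4) = 2.8868; e_2·w_3 = (-0.2933)·(-2) + 0.5133·(-1) + 0.8066·(-4) = -3.1529.
u_3 = w_3 − 2.8868·e_1 + 3.1529·e_2 = (-1.2581, -1.0484, 0.2097).
‖u_3‖ = 1.6510, so e_3 = (-0.7620, -0.6350, 0.1270).

Q = [[-0.5774, -0.2933, -0.7620], [0.5774, 0.5133, -0.6350], [-0.5774, 0.8066, 0.1270]], R = [[5.1962, 2.8868, 2.8868], [0.0000, 4.5461, -3.1529], [0.0000, 0.0000, 1.6510]]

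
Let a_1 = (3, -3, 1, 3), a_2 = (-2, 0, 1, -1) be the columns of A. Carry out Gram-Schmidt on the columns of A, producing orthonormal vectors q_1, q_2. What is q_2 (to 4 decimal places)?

a_1 = (3, -3, 1, 3); ‖a_1‖ = 5.2915, so q_1 = (0.5669, -0.5669, 0.1890, 0.5669).
q_1·a_2 = 0.5669·(-2) + (-0.5669)·0 + 0.1890·1 + 0.5669·(-1) = -1.5119.
u_2 = a_2 + 1.5119·q_1 = (-1.1429, -0.8571, 1.2857, -0.1429).
‖u_2‖ = 1.9272, so q_2 = (-0.5930, -0.4447, 0.6671, -0.0741).

q_2 = (-0.5930, -0.4447, 0.6671, -0.0741)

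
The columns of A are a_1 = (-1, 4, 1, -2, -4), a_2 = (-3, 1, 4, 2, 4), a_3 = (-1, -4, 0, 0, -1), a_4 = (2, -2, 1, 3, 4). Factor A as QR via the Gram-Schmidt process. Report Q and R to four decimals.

a_1 = (-1, 4, 1, -2, -4); ‖a_1‖ = 6.1644, so e_1 = (-0.1622, 0.6489, 0.1622, -0.3244, -0.6489).
e_1·a_2 = (-0.1622)·(-3) + 0.6489·1 + 0.1622·4 + (-0.3244)·2 + (-0.6489)·4 = -1.4600.
u_2 = a_2 + 1.4600·e_1 = (-3.2368, 1.9474, 4.2368, 1.5263, 3.0526).
‖u_2‖ = 6.6233, so e_2 = (-0.4887, 0.2940, 0.6397, 0.2304, 0.4609).
e_1·a_3 = (-0.1622)·(-1) + 0.6489·(-4) + 0.1622·0 + (-0.3244)·0 + (-0.6489)·(-1) = -1.7844; e_2·a_3 = (-0.4887)·(-1) + 0.2940·(-4) + 0.6397·0 + 0.2304·0 + 0.4609·(-1) = -1.1483.
u_3 = a_3 + 1.7844·e_1 + 1.1483·e_2 = (-1.8506, -2.5045, 1.0240, -0.3143, -1.6287).
‖u_3‖ = 3.6739, so e_3 = (-0.5037, -0.6817, 0.2787, -0.0856, -0.4433).
e_1·a_4 = (-0.1622)·2 + 0.6489·(-2) + 0.1622·1 + (-0.3244)·3 + (-0.6489)·4 = -5.0289; e_2·a_4 = (-0.4887)·2 + 0.2940·(-2) + 0.6397·1 + 0.2304·3 + 0.4609·4 = 1.6091; e_3·a_4 = (-0.5037)·2 + (-0.6817)·(-2) + 0.2787·1 + (-0.0856)·3 + (-0.4433)·4 = -1.3953.
u_4 = a_4 + 5.0289·e_1 − 1.6091·e_2 + 1.3953·e_3 = (1.2678, -0.1611, 1.1753, 0.8782, -0.6233).
‖u_4‖ = 2.0431, so e_4 = (0.6205, -0.0789, 0.5753, 0.4298, -0.3051).

Q = [[-0.1622, -0.4887, -0.5037, 0.6205], [0.6489, 0.2940, -0.6817, -0.0789], [0.1622, 0.6397, 0.2787, 0.5753], [-0.3244, 0.2304, -0.0856, 0.4298], [-0.6489, 0.4609, -0.4433, -0.3051]], R = [[6.1644, -1.4600, -1.7844, -5.0289], [0.0000, 6.6233, -1.1483, 1.6091], [0.0000, 0.0000, 3.6739, -1.3953], [0.0000, 0.0000, 0.0000, 2.0431]]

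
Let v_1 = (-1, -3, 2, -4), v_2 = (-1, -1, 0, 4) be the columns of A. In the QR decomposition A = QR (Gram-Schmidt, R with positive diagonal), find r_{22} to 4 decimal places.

v_1 = (-1, -3, 2, -4); ‖v_1‖ = 5.4772, so e_1 = (-0.1826, -0.5477, 0.3651, -0.7303).
e_1·v_2 = (-0.1826)·(-1) + (-0.5477)·(-1) + 0.3651·0 + (-0.7303)·4 = -2.1909.
u_2 = v_2 + 2.1909·e_1 = (-1.4000, -2.2000, 0.8000, 2.4000).
r_{22} = ‖u_2‖ = 3.6332.

r_{22} = 3.6332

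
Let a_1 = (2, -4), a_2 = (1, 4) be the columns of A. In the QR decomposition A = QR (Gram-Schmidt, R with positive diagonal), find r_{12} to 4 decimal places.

r_{12} = -3.1305

a_1 = (2, -4); ‖a_1‖ = 4.4721, so e_1 = (0.4472, -0.8944).
r_{12} = e_1·a_2 = -3.1305.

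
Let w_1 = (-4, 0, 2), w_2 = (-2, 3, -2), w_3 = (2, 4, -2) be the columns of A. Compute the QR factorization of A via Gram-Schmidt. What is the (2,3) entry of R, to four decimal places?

r_{23} = 3.5777

e_1 = w_1/‖w_1‖ = (-4, 0, 2)/4.4721 = (-0.8944, 0.0000, 0.4472).
r_{12} = e_1·w_2 = 0.8944.
u_2 = w_2 − 0.8944·e_1 = (-1.2000, 3.0000, -2.4000).
‖u_2‖ = 4.0249, so e_2 = (-0.2981, 0.7454, -0.5963).
r_{23} = e_2·w_3 = 3.5777.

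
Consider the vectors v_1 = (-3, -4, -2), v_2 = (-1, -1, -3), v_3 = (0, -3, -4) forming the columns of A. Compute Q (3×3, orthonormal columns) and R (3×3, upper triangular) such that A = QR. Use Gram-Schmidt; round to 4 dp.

Q = [[-0.5571, 0.1516, 0.8165], [-0.7428, 0.3487, -0.5715], [-0.3714, -0.9249, -0.0816]], R = [[5.3852, 2.4140, 3.7139], [0.0000, 2.2743, 2.6533], [0.0000, 0.0000, 2.0412]]

v_1 = (-3, -4, -2); ‖v_1‖ = 5.3852, so q_1 = (-0.5571, -0.7428, -0.3714).
q_1·v_2 = (-0.5571)·(-1) + (-0.7428)·(-1) + (-0.3714)·(-3) = 2.4140.
u_2 = v_2 − 2.4140·q_1 = (0.3448, 0.7931, -2.1034).
‖u_2‖ = 2.2743, so q_2 = (0.1516, 0.3487, -0.9249).
q_1·v_3 = (-0.5571)·0 + (-0.7428)·(-3) + (-0.3714)·(-4) = 3.7139; q_2·v_3 = 0.1516·0 + 0.3487·(-3) + (-0.9249)·(-4) = 2.6533.
u_3 = v_3 − 3.7139·q_1 − 2.6533·q_2 = (1.6667, -1.1667, -0.1667).
‖u_3‖ = 2.0412, so q_3 = (0.8165, -0.5715, -0.0816).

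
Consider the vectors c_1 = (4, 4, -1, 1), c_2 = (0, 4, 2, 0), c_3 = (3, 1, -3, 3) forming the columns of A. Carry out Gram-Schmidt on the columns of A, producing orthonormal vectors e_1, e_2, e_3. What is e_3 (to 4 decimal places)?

e_3 = (-0.3815, 0.1054, -0.2107, 0.8938)

c_1 = (4, 4, -1, 1); ‖c_1‖ = 5.8310, so e_1 = (0.6860, 0.6860, -0.1715, 0.1715).
e_1·c_2 = 0.6860·0 + 0.6860·4 + (-0.1715)·2 + 0.1715·0 = 2.4010.
u_2 = c_2 − 2.4010·e_1 = (-1.6471, 2.3529, 2.4118, -0.4118).
‖u_2‖ = 3.7730, so e_2 = (-0.4365, 0.6236, 0.6392, -0.1091).
e_1·c_3 = 0.6860·3 + 0.6860·1 + (-0.1715)·(-3) + 0.1715·3 = 3.7730; e_2·c_3 = (-0.4365)·3 + 0.6236·1 + 0.6392·(-3) + (-0.1091)·3 = -2.9311.
u_3 = c_3 − 3.7730·e_1 + 2.9311·e_2 = (-0.8678, 0.2397, -0.4793, 2.0331).
‖u_3‖ = 2.2745, so e_3 = (-0.3815, 0.1054, -0.2107, 0.8938).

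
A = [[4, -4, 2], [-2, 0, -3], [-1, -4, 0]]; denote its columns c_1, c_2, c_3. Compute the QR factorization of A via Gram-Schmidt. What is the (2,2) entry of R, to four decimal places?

c_1 = (4, -2, -1); ‖c_1‖ = 4.5826, so q_1 = (0.8729, -0.4364, -0.2182).
q_1·c_2 = 0.8729·(-4) + (-0.4364)·0 + (-0.2182)·(-4) = -2.6186.
u_2 = c_2 + 2.6186·q_1 = (-1.7143, -1.1429, -4.5714).
r_{22} = ‖u_2‖ = 5.0143.

r_{22} = 5.0143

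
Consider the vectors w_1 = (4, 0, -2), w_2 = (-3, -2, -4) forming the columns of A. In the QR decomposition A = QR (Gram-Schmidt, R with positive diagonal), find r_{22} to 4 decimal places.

r_{22} = 5.3104

w_1 = (4, 0, -2); ‖w_1‖ = 4.4721, so e_1 = (0.8944, 0.0000, -0.4472).
e_1·w_2 = 0.8944·(-3) + 0.0000·(-2) + (-0.4472)·(-4) = -0.8944.
u_2 = w_2 + 0.8944·e_1 = (-2.2000, -2.0000, -4.4000).
r_{22} = ‖u_2‖ = 5.3104.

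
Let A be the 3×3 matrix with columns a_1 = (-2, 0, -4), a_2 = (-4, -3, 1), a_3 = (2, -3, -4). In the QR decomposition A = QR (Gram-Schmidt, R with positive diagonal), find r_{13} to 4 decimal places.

r_{13} = 2.6833

a_1 = (-2, 0, -4); ‖a_1‖ = 4.4721, so e_1 = (-0.4472, 0.0000, -0.8944).
r_{13} = e_1·a_3 = 2.6833.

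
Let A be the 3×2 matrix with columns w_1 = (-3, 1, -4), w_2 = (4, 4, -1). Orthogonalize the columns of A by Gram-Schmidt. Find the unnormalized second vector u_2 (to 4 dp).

w_1 = (-3, 1, -4); ‖w_1‖ = 5.0990, so e_1 = (-0.5883, 0.1961, -0.7845).
e_1·w_2 = (-0.5883)·4 + 0.1961·4 + (-0.7845)·(-1) = -0.7845.
u_2 = w_2 + 0.7845·e_1 = (3.5385, 4.1538, -1.6154).

u_2 = (3.5385, 4.1538, -1.6154)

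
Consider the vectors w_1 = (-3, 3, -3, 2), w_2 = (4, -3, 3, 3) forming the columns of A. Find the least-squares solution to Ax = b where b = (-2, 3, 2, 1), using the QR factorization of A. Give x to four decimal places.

x = (0.3712, 0.0211)

w_1 = (-3, 3, -3, 2); ‖w_1‖ = 5.5678, so q_1 = (-0.5388, 0.5388, -0.5388, 0.3592).
q_1·w_2 = (-0.5388)·4 + 0.5388·(-3) + (-0.5388)·3 + 0.3592·3 = -4.3105.
u_2 = w_2 + 4.3105·q_1 = (1.6774, -0.6774, 0.6774, 4.5484).
‖u_2‖ = 4.9416, so q_2 = (0.3394, -0.1371, 0.1371, 0.9204).
Qᵀb = (1.9757, 0.1044).
Back-substitute: x_2 = 0.1044/4.9416 = 0.0211.
x_1 = (1.9757 + 4.3105·0.0211)/5.5678 = 0.3712.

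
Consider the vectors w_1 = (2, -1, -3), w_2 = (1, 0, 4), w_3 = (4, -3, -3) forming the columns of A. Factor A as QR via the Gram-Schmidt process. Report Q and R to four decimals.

Q = [[0.5345, 0.7735, -0.3405], [-0.2673, -0.2275, -0.9364], [-0.8018, 0.5915, 0.0851]], R = [[3.7417, -2.6726, 5.3452], [0.0000, 3.1396, 2.0021], [0.0000, 0.0000, 1.1918]]

w_1 = (2, -1, -3); ‖w_1‖ = 3.7417, so q_1 = (0.5345, -0.2673, -0.8018).
q_1·w_2 = 0.5345·1 + (-0.2673)·0 + (-0.8018)·4 = -2.6726.
u_2 = w_2 + 2.6726·q_1 = (2.4286, -0.7143, 1.8571).
‖u_2‖ = 3.1396, so q_2 = (0.7735, -0.2275, 0.5915).
q_1·w_3 = 0.5345·4 + (-0.2673)·(-3) + (-0.8018)·(-3) = 5.3452; q_2·w_3 = 0.7735·4 + (-0.2275)·(-3) + 0.5915·(-3) = 2.0021.
u_3 = w_3 − 5.3452·q_1 − 2.0021·q_2 = (-0.4058, -1.1159, 0.1014).
‖u_3‖ = 1.1918, so q_3 = (-0.3405, -0.9364, 0.0851).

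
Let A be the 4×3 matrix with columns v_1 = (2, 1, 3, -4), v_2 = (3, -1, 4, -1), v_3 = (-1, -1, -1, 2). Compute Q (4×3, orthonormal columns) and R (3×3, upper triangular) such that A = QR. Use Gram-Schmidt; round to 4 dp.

q_1 = v_1/‖v_1‖ = (2, 1, 3, -4)/5.4772 = (0.3651, 0.1826, 0.5477, -0.7303).
r_{12} = q_1·v_2 = 3.8341.
u_2 = v_2 − 3.8341·q_1 = (1.6000, -1.7000, 1.9000, 1.8000).
‖u_2‖ = 3.5071, so q_2 = (0.4562, -0.4847, 0.5418, 0.5132).
r_{13} = q_1·v_3 = -2.5560; r_{23} = q_2·v_3 = 0.5132.
u_3 = v_3 + 2.5560·q_1 − 0.5132·q_2 = (-0.3008, -0.2846, 0.1220, -0.1301).
‖u_3‖ = 0.4508, so q_3 = (-0.6672, -0.6312, 0.2705, -0.2885).

Q = [[0.3651, 0.4562, -0.6672], [0.1826, -0.4847, -0.6312], [0.5477, 0.5418, 0.2705], [-0.7303, 0.5132, -0.2885]], R = [[5.4772, 3.8341, -2.5560], [0.0000, 3.5071, 0.5132], [0.0000, 0.0000, 0.4508]]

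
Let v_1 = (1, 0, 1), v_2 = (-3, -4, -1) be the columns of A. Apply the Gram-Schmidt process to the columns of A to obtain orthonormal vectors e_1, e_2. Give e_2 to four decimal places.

v_1 = (1, 0, 1); ‖v_1‖ = 1.4142, so e_1 = (0.7071, 0.0000, 0.7071).
e_1·v_2 = 0.7071·(-3) + 0.0000·(-4) + 0.7071·(-1) = -2.8284.
u_2 = v_2 + 2.8284·e_1 = (-1.0000, -4.0000, 1.0000).
‖u_2‖ = 4.2426, so e_2 = (-0.2357, -0.9428, 0.2357).

e_2 = (-0.2357, -0.9428, 0.2357)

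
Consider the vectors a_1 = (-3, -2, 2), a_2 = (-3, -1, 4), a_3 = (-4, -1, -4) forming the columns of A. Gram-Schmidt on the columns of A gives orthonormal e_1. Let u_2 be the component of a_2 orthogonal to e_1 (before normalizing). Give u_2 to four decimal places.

u_2 = (0.3529, 1.2353, 1.7647)

e_1 = a_1/‖a_1‖ = (-3, -2, 2)/4.1231 = (-0.7276, -0.4851, 0.4851).
r_{12} = e_1·a_2 = 4.6082.
u_2 = a_2 − 4.6082·e_1 = (0.3529, 1.2353, 1.7647).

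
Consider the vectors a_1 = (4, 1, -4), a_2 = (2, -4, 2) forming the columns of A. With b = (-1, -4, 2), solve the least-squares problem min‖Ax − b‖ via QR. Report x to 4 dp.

x = (-0.4021, 0.6830)

a_1 = (4, 1, -4); ‖a_1‖ = 5.7446, so e_1 = (0.6963, 0.1741, -0.6963).
e_1·a_2 = 0.6963·2 + 0.1741·(-4) + (-0.6963)·2 = -0.6963.
u_2 = a_2 + 0.6963·e_1 = (2.4848, -3.8788, 1.5152).
‖u_2‖ = 4.8492, so e_2 = (0.5124, -0.7999, 0.3125).
Qᵀb = (-2.7852, 3.3120).
Back-substitute: x_2 = 3.3120/4.8492 = 0.6830.
x_1 = (-2.7852 + 0.6963·0.6830)/5.7446 = -0.4021.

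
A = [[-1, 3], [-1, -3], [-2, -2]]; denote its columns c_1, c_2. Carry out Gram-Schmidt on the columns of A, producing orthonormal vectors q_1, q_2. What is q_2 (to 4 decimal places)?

c_1 = (-1, -1, -2); ‖c_1‖ = 2.4495, so q_1 = (-0.4082, -0.4082, -0.8165).
q_1·c_2 = (-0.4082)·3 + (-0.4082)·(-3) + (-0.8165)·(-2) = 1.6330.
u_2 = c_2 − 1.6330·q_1 = (3.6667, -2.3333, -0.6667).
‖u_2‖ = 4.3970, so q_2 = (0.8339, -0.5307, -0.1516).

q_2 = (0.8339, -0.5307, -0.1516)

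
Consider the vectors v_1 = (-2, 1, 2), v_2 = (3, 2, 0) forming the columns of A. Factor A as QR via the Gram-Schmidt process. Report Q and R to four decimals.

Q = [[-0.6667, 0.6302], [0.3333, 0.7297], [0.6667, 0.2653]], R = [[3.0000, -1.3333], [0.0000, 3.3500]]

v_1 = (-2, 1, 2); ‖v_1‖ = 3.0000, so e_1 = (-0.6667, 0.3333, 0.6667).
e_1·v_2 = (-0.6667)·3 + 0.3333·2 + 0.6667·0 = -1.3333.
u_2 = v_2 + 1.3333·e_1 = (2.1111, 2.4444, 0.8889).
‖u_2‖ = 3.3500, so e_2 = (0.6302, 0.7297, 0.2653).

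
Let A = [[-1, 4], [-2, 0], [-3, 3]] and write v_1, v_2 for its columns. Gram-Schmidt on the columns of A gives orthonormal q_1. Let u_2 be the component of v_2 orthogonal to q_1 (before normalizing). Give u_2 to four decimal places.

q_1 = v_1/‖v_1‖ = (-1, -2, -3)/3.7417 = (-0.2673, -0.5345, -0.8018).
r_{12} = q_1·v_2 = -3.4744.
u_2 = v_2 + 3.4744·q_1 = (3.0714, -1.8571, 0.2143).

u_2 = (3.0714, -1.8571, 0.2143)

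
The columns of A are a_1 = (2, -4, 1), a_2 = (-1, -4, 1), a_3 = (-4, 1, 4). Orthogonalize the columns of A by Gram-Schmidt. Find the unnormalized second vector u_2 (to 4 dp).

e_1 = a_1/‖a_1‖ = (2, -4, 1)/4.5826 = (0.4364, -0.8729, 0.2182).
r_{12} = e_1·a_2 = 3.2733.
u_2 = a_2 − 3.2733·e_1 = (-2.4286, -1.1429, 0.2857).

u_2 = (-2.4286, -1.1429, 0.2857)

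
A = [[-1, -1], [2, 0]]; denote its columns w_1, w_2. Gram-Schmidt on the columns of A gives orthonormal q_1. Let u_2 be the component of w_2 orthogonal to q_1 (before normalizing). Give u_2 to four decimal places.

w_1 = (-1, 2); ‖w_1‖ = 2.2361, so q_1 = (-0.4472, 0.8944).
q_1·w_2 = (-0.4472)·(-1) + 0.8944·0 = 0.4472.
u_2 = w_2 − 0.4472·q_1 = (-0.8000, -0.4000).

u_2 = (-0.8000, -0.4000)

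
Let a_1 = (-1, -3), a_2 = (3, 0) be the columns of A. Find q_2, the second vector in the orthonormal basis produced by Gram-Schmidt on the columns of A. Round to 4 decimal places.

q_1 = a_1/‖a_1‖ = (-1, -3)/3.1623 = (-0.3162, -0.9487).
r_{12} = q_1·a_2 = -0.9487.
u_2 = a_2 + 0.9487·q_1 = (2.7000, -0.9000).
‖u_2‖ = 2.8460, so q_2 = (0.9487, -0.3162).

q_2 = (0.9487, -0.3162)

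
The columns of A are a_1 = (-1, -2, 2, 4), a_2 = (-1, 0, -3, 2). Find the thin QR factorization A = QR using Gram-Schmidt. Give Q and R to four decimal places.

a_1 = (-1, -2, 2, 4); ‖a_1‖ = 5.0000, so e_1 = (-0.2000, -0.4000, 0.4000, 0.8000).
e_1·a_2 = (-0.2000)·(-1) + (-0.4000)·0 + 0.4000·(-3) + 0.8000·2 = 0.6000.
u_2 = a_2 − 0.6000·e_1 = (-0.8800, 0.2400, -3.2400, 1.5200).
‖u_2‖ = 3.6932, so e_2 = (-0.2383, 0.0650, -0.8773, 0.4116).

Q = [[-0.2000, -0.2383], [-0.4000, 0.0650], [0.4000, -0.8773], [0.8000, 0.4116]], R = [[5.0000, 0.6000], [0.0000, 3.6932]]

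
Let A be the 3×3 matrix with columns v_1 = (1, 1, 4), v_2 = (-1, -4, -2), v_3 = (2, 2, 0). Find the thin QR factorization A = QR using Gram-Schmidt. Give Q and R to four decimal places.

v_1 = (1, 1, 4); ‖v_1‖ = 4.2426, so q_1 = (0.2357, 0.2357, 0.9428).
q_1·v_2 = 0.2357·(-1) + 0.2357·(-4) + 0.9428·(-2) = -3.0641.
u_2 = v_2 + 3.0641·q_1 = (-0.2778, -3.2778, 0.8889).
‖u_2‖ = 3.4075, so q_2 = (-0.0815, -0.9619, 0.2609).
q_1·v_3 = 0.2357·2 + 0.2357·2 + 0.9428·0 = 0.9428; q_2·v_3 = (-0.0815)·2 + (-0.9619)·2 + 0.2609·0 = -2.0869.
u_3 = v_3 − 0.9428·q_1 + 2.0869·q_2 = (1.6077, -0.2297, -0.3445).
‖u_3‖ = 1.6601, so q_3 = (0.9684, -0.1383, -0.2075).

Q = [[0.2357, -0.0815, 0.9684], [0.2357, -0.9619, -0.1383], [0.9428, 0.2609, -0.2075]], R = [[4.2426, -3.0641, 0.9428], [0.0000, 3.4075, -2.0869], [0.0000, 0.0000, 1.6601]]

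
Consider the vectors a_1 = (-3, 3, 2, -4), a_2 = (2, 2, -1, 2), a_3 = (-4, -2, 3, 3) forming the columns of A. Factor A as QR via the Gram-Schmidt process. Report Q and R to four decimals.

Q = [[-0.4867, 0.3759, -0.5368], [0.4867, 0.8663, 0.0767], [0.3244, -0.1471, 0.4712], [-0.6489, 0.2942, 0.6957]], R = [[6.1644, -1.6222, 0.0000], [0.0000, 3.2200, -2.7950], [0.0000, 0.0000, 5.4943]]

q_1 = a_1/‖a_1‖ = (-3, 3, 2, -4)/6.1644 = (-0.4867, 0.4867, 0.3244, -0.6489).
r_{12} = q_1·a_2 = -1.6222.
u_2 = a_2 + 1.6222·q_1 = (1.2105, 2.7895, -0.4737, 0.9474).
‖u_2‖ = 3.2200, so q_2 = (0.3759, 0.8663, -0.1471, 0.2942).
r_{13} = q_1·a_3 = 0.0000; r_{23} = q_2·a_3 = -2.7950.
u_3 = a_3 + 0.0000·q_1 + 2.7950·q_2 = (-2.9492, 0.4213, 2.5888, 3.8223).
‖u_3‖ = 5.4943, so q_3 = (-0.5368, 0.0767, 0.4712, 0.6957).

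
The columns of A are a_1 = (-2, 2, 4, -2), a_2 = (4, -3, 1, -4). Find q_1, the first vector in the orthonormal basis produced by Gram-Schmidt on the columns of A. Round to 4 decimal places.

q_1 = a_1/‖a_1‖ = (-2, 2, 4, -2)/5.2915 = (-0.3780, 0.3780, 0.7559, -0.3780).

q_1 = (-0.3780, 0.3780, 0.7559, -0.3780)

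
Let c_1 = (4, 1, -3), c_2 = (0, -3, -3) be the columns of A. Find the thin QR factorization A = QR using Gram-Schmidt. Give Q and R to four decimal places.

Q = [[0.7845, -0.2265], [0.1961, -0.7926], [-0.5883, -0.5661]], R = [[5.0990, 1.1767], [0.0000, 4.0762]]

c_1 = (4, 1, -3); ‖c_1‖ = 5.0990, so q_1 = (0.7845, 0.1961, -0.5883).
q_1·c_2 = 0.7845·0 + 0.1961·(-3) + (-0.5883)·(-3) = 1.1767.
u_2 = c_2 − 1.1767·q_1 = (-0.9231, -3.2308, -2.3077).
‖u_2‖ = 4.0762, so q_2 = (-0.2265, -0.7926, -0.5661).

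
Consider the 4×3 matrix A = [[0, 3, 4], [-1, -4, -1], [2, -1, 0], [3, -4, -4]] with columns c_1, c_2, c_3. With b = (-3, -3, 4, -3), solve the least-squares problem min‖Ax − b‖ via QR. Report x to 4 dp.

c_1 = (0, -1, 2, 3); ‖c_1‖ = 3.7417, so q_1 = (0.0000, -0.2673, 0.5345, 0.8018).
q_1·c_2 = 0.0000·3 + (-0.2673)·(-4) + 0.5345·(-1) + 0.8018·(-4) = -2.6726.
u_2 = c_2 + 2.6726·q_1 = (3.0000, -4.7143, 0.4286, -1.8571).
‖u_2‖ = 5.9040, so q_2 = (0.5081, -0.7985, 0.0726, -0.3146).
q_1·c_3 = 0.0000·4 + (-0.2673)·(-1) + 0.5345·0 + 0.8018·(-4) = -2.9399; q_2·c_3 = 0.5081·4 + (-0.7985)·(-1) + 0.0726·0 + (-0.3146)·(-4) = 4.0892.
u_3 = c_3 + 2.9399·q_1 − 4.0892·q_2 = (1.9221, 1.4795, 1.2746, -0.3566).
‖u_3‖ = 2.7632, so q_3 = (0.6956, 0.5354, 0.4613, -0.1290).
Qᵀb = (0.5345, 2.1051, -1.4609).
Back-substitute: x_3 = -1.4609/2.7632 = -0.5287.
x_2 = (2.1051 − 4.0892·(-0.5287))/5.9040 = 0.7228.
x_1 = (0.5345 + 2.6726·0.7228 + 2.9399·(-0.5287))/3.7417 = 0.2437.

x = (0.2437, 0.7228, -0.5287)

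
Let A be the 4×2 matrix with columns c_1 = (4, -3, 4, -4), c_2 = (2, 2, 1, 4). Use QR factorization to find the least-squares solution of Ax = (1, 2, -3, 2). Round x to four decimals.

x = (-0.3321, 0.3072)

c_1 = (4, -3, 4, -4); ‖c_1‖ = 7.5498, so q_1 = (0.5298, -0.3974, 0.5298, -0.5298).
q_1·c_2 = 0.5298·2 + (-0.3974)·2 + 0.5298·1 + (-0.5298)·4 = -1.3245.
u_2 = c_2 + 1.3245·q_1 = (2.7018, 1.4737, 1.7018, 3.2982).
‖u_2‖ = 4.8214, so q_2 = (0.5604, 0.3057, 0.3530, 0.6841).
Qᵀb = (-2.9140, 1.4810).
Back-substitute: x_2 = 1.4810/4.8214 = 0.3072.
x_1 = (-2.9140 + 1.3245·0.3072)/7.5498 = -0.3321.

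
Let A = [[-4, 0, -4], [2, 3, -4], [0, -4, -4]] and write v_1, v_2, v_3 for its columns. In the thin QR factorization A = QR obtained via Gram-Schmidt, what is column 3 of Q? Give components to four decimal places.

v_1 = (-4, 2, 0); ‖v_1‖ = 4.4721, so e_1 = (-0.8944, 0.4472, 0.0000).
e_1·v_2 = (-0.8944)·0 + 0.4472·3 + 0.0000·(-4) = 1.3416.
u_2 = v_2 − 1.3416·e_1 = (1.2000, 2.4000, -4.0000).
‖u_2‖ = 4.8166, so e_2 = (0.2491, 0.4983, -0.8305).
e_1·v_3 = (-0.8944)·(-4) + 0.4472·(-4) + 0.0000·(-4) = 1.7889; e_2·v_3 = 0.2491·(-4) + 0.4983·(-4) + (-0.8305)·(-4) = 0.3322.
u_3 = v_3 − 1.7889·e_1 − 0.3322·e_2 = (-2.4828, -4.9655, -3.7241).
‖u_3‖ = 6.6850, so e_3 = (-0.3714, -0.7428, -0.5571).

e_3 = (-0.3714, -0.7428, -0.5571)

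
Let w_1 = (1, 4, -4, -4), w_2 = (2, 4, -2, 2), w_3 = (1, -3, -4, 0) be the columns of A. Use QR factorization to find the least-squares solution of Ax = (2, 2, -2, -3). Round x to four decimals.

x = (0.6247, -0.0422, 0.0305)

e_1 = w_1/‖w_1‖ = (1, 4, -4, -4)/7.0000 = (0.1429, 0.5714, -0.5714, -0.5714).
r_{12} = e_1·w_2 = 2.5714.
u_2 = w_2 − 2.5714·e_1 = (1.6327, 2.5306, -0.5306, 3.4694).
‖u_2‖ = 4.6247, so e_2 = (0.3530, 0.5472, -0.1147, 0.7502).
r_{13} = e_1·w_3 = 0.7143; r_{23} = e_2·w_3 = -0.8296.
u_3 = w_3 − 0.7143·e_1 + 0.8296·e_2 = (1.1908, -2.9542, -3.6870, 1.0305).
‖u_3‖ = 4.9801, so e_3 = (0.2391, -0.5932, -0.7403, 0.2069).
Qᵀb = (4.2857, -0.2206, 0.1517).
Back-substitute: x_3 = 0.1517/4.9801 = 0.0305.
x_2 = (-0.2206 + 0.8296·0.0305)/4.6247 = -0.0422.
x_1 = (4.2857 − 2.5714·(-0.0422) − 0.7143·0.0305)/7.0000 = 0.6247.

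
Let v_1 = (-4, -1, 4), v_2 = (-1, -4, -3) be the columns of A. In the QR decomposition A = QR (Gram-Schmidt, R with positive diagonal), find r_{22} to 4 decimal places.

e_1 = v_1/‖v_1‖ = (-4, -1, 4)/5.7446 = (-0.6963, -0.1741, 0.6963).
r_{12} = e_1·v_2 = -0.6963.
u_2 = v_2 + 0.6963·e_1 = (-1.4848, -4.1212, -2.5152).
r_{22} = ‖u_2‖ = 5.0513.

r_{22} = 5.0513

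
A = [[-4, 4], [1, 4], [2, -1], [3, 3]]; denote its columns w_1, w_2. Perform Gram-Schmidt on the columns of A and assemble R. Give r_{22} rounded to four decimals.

r_{22} = 6.4161

q_1 = w_1/‖w_1‖ = (-4, 1, 2, 3)/5.4772 = (-0.7303, 0.1826, 0.3651, 0.5477).
r_{12} = q_1·w_2 = -0.9129.
u_2 = w_2 + 0.9129·q_1 = (3.3333, 4.1667, -0.6667, 3.5000).
r_{22} = ‖u_2‖ = 6.4161.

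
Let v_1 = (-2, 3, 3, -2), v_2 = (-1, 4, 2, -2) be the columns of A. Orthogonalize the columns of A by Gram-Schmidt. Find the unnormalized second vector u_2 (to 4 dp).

q_1 = v_1/‖v_1‖ = (-2, 3, 3, -2)/5.0990 = (-0.3922, 0.5883, 0.5883, -0.3922).
r_{12} = q_1·v_2 = 4.7068.
u_2 = v_2 − 4.7068·q_1 = (0.8462, 1.2308, -0.7692, -0.1538).

u_2 = (0.8462, 1.2308, -0.7692, -0.1538)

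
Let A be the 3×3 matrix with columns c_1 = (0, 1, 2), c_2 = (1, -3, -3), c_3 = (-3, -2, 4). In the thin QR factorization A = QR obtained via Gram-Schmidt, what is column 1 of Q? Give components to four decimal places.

c_1 = (0, 1, 2); ‖c_1‖ = 2.2361, so e_1 = (0.0000, 0.4472, 0.8944).

e_1 = (0.0000, 0.4472, 0.8944)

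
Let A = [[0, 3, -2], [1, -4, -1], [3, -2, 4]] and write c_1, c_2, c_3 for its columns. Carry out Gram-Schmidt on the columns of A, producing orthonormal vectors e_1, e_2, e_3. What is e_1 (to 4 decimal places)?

e_1 = c_1/‖c_1‖ = (0, 1, 3)/3.1623 = (0.0000, 0.3162, 0.9487).

e_1 = (0.0000, 0.3162, 0.9487)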